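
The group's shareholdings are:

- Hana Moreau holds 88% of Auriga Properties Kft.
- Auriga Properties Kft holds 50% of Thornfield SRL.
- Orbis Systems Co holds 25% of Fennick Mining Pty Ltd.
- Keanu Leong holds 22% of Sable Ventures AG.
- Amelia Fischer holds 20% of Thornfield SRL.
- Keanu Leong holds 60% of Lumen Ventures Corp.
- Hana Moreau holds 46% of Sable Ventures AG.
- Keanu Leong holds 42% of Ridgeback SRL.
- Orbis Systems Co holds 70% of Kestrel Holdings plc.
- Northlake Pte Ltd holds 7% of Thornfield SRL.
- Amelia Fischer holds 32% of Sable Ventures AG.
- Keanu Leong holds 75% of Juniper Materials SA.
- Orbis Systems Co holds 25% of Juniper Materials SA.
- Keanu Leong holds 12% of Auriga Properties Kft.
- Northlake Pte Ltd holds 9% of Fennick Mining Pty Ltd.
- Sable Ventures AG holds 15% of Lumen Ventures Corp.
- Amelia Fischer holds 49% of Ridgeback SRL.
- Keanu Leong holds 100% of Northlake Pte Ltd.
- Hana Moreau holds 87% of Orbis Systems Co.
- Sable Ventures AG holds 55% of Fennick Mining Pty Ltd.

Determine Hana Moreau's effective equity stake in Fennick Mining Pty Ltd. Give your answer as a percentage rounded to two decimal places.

47.05%

Hana reaches Fennick along 2 paths.
Via Orbis: 87% × 25% = 21.75%.
Via Sable: 46% × 55% = 25.3%.
Total: 21.75% + 25.3% = 47.05%.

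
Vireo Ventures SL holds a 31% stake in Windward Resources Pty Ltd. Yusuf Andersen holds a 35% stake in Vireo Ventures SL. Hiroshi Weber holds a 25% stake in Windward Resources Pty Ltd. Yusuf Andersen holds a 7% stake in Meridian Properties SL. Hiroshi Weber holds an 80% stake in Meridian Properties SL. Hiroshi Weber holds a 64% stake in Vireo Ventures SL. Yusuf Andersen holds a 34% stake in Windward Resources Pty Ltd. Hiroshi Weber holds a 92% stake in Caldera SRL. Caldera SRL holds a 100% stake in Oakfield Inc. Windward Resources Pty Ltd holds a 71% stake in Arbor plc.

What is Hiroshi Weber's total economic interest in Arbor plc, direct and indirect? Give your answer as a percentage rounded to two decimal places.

31.84%

Hiroshi reaches Arbor along 2 paths.
Via Windward: 25% × 71% = 17.75%.
Via Vireo → Windward: 64% × 31% × 71% = 14.0864%.
Total: 17.75% + 14.0864% = 31.8364%.
Rounded: 31.84%.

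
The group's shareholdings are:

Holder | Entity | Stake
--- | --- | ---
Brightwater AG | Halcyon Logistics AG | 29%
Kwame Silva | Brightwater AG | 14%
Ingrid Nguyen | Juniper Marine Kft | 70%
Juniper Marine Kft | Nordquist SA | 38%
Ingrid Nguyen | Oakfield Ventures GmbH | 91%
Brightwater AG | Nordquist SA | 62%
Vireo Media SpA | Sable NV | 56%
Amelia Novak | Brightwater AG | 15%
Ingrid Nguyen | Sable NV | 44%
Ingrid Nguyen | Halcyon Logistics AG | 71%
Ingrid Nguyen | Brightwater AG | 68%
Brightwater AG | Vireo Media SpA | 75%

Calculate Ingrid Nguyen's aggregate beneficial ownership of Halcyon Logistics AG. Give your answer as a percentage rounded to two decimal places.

90.72%

Ingrid reaches Halcyon along 2 paths.
Direct stake: 71% = 71%.
Via Brightwater: 68% × 29% = 19.72%.
Total: 71% + 19.72% = 90.72%.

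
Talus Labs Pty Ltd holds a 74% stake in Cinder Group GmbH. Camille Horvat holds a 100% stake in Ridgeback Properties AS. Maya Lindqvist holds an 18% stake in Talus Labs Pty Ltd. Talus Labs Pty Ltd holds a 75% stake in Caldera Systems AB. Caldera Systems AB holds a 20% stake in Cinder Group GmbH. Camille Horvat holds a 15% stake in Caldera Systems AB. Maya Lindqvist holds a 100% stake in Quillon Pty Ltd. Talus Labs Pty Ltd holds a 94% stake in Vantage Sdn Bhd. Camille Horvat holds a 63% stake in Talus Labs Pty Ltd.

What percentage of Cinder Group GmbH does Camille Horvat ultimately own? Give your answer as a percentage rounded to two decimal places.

59.07%

Camille reaches Cinder along 3 paths.
Via Talus → Caldera: 63% × 75% × 20% = 9.45%.
Via Caldera: 15% × 20% = 3%.
Via Talus: 63% × 74% = 46.62%.
Total: 9.45% + 3% + 46.62% = 59.07%.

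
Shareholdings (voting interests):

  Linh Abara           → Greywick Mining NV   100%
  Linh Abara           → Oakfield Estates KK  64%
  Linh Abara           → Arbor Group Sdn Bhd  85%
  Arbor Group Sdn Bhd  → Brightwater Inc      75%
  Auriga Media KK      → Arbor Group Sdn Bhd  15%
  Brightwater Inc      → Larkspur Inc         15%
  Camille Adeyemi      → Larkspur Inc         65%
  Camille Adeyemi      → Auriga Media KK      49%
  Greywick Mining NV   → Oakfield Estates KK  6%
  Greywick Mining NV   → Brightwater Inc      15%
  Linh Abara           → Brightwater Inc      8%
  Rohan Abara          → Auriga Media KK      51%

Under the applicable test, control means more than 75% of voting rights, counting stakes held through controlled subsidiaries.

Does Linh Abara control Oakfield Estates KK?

Linh holds 100% of Greywick, so Linh controls Greywick.
Linh holds 85% of Arbor, so Linh controls Arbor.
Linh and Greywick and Arbor together hold 8% + 15% + 75% = 98% of Brightwater, so Linh controls Brightwater.
In Oakfield, Linh's side holds only 6% + 64% = 70%, not > 75%.
So Linh does not control Oakfield.

No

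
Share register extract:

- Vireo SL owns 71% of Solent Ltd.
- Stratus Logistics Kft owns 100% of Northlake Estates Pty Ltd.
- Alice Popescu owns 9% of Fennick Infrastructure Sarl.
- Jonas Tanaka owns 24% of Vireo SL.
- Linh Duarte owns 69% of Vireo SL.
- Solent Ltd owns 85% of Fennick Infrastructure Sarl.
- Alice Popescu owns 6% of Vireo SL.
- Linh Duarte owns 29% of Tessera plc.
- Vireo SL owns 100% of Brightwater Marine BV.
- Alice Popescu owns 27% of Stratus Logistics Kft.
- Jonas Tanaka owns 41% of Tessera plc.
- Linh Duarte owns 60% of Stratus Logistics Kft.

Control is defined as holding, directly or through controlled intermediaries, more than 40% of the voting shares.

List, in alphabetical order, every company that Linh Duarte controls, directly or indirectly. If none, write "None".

Linh holds 69% of Vireo, so Linh controls Vireo.
Linh holds 60% of Stratus, so Linh controls Stratus.
Stratus holds 100% of Northlake, so Linh controls Northlake.
Vireo holds 71% of Solent, so Linh controls Solent.
Vireo holds 100% of Brightwater, so Linh controls Brightwater.
Solent holds 85% of Fennick, so Linh controls Fennick.
No other company's threshold is met.

Brightwater Marine BV, Fennick Infrastructure Sarl, Northlake Estates Pty Ltd, Solent Ltd, Stratus Logistics Kft, Vireo SL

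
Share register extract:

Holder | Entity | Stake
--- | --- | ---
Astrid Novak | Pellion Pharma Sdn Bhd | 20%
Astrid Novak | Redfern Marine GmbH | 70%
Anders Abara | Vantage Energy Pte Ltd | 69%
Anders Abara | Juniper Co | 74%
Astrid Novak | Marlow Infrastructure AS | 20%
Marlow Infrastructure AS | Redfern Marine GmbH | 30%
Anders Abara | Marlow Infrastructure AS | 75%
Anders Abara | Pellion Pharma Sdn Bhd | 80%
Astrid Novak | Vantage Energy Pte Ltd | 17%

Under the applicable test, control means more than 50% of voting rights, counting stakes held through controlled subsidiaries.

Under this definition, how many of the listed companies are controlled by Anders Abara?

Anders holds 75% of Marlow, so Anders controls Marlow.
Anders holds 69% of Vantage, so Anders controls Vantage.
Anders holds 74% of Juniper, so Anders controls Juniper.
Anders holds 80% of Pellion, so Anders controls Pellion.
No other company's threshold is met.
Anders controls 4 companies.

4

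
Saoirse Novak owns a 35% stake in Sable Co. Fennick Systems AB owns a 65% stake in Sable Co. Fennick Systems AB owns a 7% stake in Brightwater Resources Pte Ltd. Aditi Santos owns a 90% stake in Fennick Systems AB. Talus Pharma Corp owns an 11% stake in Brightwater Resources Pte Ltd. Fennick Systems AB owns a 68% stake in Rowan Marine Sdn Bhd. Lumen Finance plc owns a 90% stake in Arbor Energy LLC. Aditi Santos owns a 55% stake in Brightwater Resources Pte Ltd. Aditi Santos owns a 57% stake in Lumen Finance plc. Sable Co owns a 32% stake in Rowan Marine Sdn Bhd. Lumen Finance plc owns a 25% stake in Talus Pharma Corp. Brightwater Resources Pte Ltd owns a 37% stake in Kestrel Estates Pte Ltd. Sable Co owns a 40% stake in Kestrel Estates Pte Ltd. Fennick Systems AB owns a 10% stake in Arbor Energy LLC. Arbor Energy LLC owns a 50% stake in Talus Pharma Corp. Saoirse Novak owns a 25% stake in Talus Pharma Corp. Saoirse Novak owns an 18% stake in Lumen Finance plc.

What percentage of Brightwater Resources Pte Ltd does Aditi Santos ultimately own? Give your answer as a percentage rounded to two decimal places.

Aditi reaches Brightwater along 5 paths.
Via Lumen → Arbor → Talus: 57% × 90% × 50% × 11% = 2.8215%.
Via Fennick → Arbor → Talus: 90% × 10% × 50% × 11% = 0.495%.
Via Lumen → Talus: 57% × 25% × 11% = 1.5675%.
Via Fennick: 90% × 7% = 6.3%.
Direct stake: 55% = 55%.
Total: 2.8215% + 0.495% + 1.5675% + 6.3% + 55% = 66.184%.
Rounded: 66.18%.

66.18%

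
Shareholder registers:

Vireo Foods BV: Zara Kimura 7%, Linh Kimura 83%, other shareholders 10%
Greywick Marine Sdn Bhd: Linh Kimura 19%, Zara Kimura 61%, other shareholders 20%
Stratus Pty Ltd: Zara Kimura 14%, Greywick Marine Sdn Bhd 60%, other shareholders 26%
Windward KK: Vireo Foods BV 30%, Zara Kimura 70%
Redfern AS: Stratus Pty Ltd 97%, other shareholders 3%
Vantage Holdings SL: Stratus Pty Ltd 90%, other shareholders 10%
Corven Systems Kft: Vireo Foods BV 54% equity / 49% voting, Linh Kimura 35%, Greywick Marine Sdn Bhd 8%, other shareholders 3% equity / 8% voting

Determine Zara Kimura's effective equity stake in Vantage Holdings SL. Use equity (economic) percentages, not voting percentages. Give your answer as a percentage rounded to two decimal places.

Zara reaches Vantage along 2 paths.
Via Stratus: 14% × 90% = 12.6%.
Via Greywick → Stratus: 61% × 60% × 90% = 32.94%.
Total: 12.6% + 32.94% = 45.54%.

45.54%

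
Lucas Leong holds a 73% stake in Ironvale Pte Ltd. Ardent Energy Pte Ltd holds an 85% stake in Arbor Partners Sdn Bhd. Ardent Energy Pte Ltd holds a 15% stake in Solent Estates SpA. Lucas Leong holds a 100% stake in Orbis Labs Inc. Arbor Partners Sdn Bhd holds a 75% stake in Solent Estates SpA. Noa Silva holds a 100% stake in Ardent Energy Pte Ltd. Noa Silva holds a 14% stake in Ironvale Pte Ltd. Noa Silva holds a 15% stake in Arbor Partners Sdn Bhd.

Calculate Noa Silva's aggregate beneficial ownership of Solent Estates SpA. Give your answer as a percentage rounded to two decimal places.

90.00%

Noa reaches Solent along 3 paths.
Via Ardent → Arbor: 100% × 85% × 75% = 63.75%.
Via Arbor: 15% × 75% = 11.25%.
Via Ardent: 100% × 15% = 15%.
Total: 63.75% + 11.25% + 15% = 90%.
Rounded: 90.00%.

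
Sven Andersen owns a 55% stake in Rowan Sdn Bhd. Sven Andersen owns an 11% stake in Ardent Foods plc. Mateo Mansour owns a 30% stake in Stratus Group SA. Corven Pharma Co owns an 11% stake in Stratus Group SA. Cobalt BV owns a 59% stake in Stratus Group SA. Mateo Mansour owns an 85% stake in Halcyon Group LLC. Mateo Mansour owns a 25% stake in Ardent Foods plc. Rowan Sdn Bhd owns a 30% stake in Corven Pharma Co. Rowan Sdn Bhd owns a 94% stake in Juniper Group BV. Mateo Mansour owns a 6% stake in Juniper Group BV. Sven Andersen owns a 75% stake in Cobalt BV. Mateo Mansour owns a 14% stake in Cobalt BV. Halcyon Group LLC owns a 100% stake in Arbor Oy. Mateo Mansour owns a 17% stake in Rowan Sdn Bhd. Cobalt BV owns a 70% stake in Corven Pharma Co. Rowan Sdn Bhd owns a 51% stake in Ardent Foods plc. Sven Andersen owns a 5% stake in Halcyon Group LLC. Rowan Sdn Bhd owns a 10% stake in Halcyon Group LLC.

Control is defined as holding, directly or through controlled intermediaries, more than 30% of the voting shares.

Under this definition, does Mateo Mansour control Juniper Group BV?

Mateo holds 85% of Halcyon, so Mateo controls Halcyon.
Halcyon holds 100% of Arbor, so Mateo controls Arbor.
In Juniper, Mateo's side holds only 6%, not > 30%.
So Mateo does not control Juniper.

No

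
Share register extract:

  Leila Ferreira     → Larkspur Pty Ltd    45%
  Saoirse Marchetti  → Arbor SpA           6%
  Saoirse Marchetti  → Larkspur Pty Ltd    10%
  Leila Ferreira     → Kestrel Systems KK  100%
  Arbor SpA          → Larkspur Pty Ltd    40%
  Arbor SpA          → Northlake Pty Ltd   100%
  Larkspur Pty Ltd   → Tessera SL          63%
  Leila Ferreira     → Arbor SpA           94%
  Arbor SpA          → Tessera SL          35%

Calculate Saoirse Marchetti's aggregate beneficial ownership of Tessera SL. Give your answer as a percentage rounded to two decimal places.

9.91%

Saoirse reaches Tessera along 3 paths.
Via Larkspur: 10% × 63% = 6.3%.
Via Arbor → Larkspur: 6% × 40% × 63% = 1.512%.
Via Arbor: 6% × 35% = 2.1%.
Total: 6.3% + 1.512% + 2.1% = 9.912%.
Rounded: 9.91%.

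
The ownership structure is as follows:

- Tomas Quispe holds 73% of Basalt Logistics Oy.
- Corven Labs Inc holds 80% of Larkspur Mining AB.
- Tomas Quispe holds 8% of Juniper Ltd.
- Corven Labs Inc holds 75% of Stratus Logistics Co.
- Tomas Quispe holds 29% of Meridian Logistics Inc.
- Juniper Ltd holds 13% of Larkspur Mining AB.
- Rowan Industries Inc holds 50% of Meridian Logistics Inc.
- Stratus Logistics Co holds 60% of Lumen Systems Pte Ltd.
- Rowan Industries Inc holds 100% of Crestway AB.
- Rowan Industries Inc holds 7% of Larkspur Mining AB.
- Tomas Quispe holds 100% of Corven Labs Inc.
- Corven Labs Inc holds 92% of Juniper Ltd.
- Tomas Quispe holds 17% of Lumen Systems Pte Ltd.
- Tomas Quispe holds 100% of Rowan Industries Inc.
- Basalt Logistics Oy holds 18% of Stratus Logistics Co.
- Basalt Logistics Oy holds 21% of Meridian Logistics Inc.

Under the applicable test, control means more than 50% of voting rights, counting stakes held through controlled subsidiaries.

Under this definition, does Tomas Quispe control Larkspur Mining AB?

Tomas holds 100% of Corven, so Tomas controls Corven.
Tomas holds 100% of Rowan, so Tomas controls Rowan.
Corven and Tomas together hold 92% + 8% = 100% of Juniper, so Tomas controls Juniper.
Rowan and Juniper and Corven together hold 7% + 13% + 80% = 100% of Larkspur, so Tomas controls Larkspur.

Yes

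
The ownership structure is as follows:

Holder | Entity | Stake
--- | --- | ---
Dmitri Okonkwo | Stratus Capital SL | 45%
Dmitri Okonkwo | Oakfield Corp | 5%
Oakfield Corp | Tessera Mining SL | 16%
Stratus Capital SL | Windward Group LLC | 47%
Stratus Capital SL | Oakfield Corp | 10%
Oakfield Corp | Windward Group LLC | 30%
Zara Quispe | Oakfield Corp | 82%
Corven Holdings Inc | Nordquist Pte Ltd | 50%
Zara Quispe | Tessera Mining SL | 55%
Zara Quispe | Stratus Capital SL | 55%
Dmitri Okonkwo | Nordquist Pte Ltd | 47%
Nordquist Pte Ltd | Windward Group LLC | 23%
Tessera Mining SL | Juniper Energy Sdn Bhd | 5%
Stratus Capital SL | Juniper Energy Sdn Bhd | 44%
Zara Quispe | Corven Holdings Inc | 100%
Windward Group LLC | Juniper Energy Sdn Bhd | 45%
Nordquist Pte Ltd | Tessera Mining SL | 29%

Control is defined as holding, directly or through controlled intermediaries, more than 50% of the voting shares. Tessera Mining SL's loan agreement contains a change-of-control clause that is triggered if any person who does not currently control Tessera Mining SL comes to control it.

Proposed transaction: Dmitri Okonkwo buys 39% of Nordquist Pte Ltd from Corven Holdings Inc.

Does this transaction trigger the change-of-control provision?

No

The purchase adds only to Dmitri's holdings (Corven's stake shrinks), so Dmitri is the only person who could newly come to control Tessera.
Dmitri's largest direct stake is 47% in Nordquist, which does not meet the threshold, so Dmitri controls no company.
Neither Dmitri nor any entity Dmitri controls holds any voting interest in Tessera.
So before the transaction, Dmitri does not control Tessera.
After the purchase, Dmitri's direct stake in Nordquist rises to 47% + 39% = 86%, and Corven's stake falls to 11%.
Dmitri holds 86% of Nordquist, so Dmitri controls Nordquist.
After the transaction, Dmitri's side holds 29% of Tessera, not > 50%, so Dmitri still does not control Tessera.
No new person acquires control, so the clause is not triggered.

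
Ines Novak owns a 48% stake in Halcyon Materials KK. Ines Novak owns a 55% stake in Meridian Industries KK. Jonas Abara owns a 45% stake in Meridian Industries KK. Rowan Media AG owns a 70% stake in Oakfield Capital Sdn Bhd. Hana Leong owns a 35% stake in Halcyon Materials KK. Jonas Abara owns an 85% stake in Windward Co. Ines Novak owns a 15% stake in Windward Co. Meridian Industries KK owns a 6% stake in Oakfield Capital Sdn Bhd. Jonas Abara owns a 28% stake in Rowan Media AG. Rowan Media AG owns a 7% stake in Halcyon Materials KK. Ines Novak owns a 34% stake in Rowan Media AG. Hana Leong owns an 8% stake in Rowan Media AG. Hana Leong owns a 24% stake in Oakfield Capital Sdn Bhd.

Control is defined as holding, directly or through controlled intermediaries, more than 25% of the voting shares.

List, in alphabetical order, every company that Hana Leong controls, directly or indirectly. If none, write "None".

Hana holds 35% of Halcyon, so Hana controls Halcyon.
No other company's threshold is met.

Halcyon Materials KK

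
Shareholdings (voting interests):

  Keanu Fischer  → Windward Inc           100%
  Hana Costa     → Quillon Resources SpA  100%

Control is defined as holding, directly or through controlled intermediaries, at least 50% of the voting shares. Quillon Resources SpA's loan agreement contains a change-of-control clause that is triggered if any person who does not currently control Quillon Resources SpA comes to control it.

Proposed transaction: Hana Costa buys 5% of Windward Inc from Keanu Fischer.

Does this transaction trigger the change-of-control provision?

The purchase adds only to Hana's holdings (Keanu's stake shrinks), so Hana is the only person who could newly come to control Quillon.
Hana holds 100% of Quillon, so Hana controls Quillon.
So Hana already controls Quillon before the transaction.
After the purchase, Hana holds 5% of Windward directly, and Keanu's stake falls to 95%.
Hana controlled Quillon already, so this is not a new person acquiring control; every other person's position is unchanged or reduced.
No new person acquires control, so the clause is not triggered.

No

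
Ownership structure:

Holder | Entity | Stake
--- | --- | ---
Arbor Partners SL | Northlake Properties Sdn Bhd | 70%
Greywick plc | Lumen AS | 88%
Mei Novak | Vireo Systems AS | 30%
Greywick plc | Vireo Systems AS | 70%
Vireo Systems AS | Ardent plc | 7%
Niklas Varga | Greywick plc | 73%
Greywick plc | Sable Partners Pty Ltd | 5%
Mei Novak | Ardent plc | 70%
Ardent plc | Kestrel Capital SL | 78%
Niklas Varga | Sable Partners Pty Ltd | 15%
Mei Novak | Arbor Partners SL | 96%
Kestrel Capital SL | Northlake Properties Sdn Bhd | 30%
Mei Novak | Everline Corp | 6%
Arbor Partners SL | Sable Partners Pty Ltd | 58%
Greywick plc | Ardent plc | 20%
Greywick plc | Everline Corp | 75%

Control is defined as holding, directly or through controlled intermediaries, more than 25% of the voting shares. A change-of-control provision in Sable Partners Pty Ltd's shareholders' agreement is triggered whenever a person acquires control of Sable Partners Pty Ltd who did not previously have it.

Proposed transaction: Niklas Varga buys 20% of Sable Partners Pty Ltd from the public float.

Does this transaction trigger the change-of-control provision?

Yes

The purchase changes only Niklas's holdings, so Niklas is the only person who could newly come to control Sable.
Niklas holds 73% of Greywick, so Niklas controls Greywick.
Greywick holds 70% of Vireo, so Niklas controls Vireo.
Greywick holds 75% of Everline, so Niklas controls Everline.
Greywick and Vireo together hold 20% + 7% = 27% of Ardent, so Niklas controls Ardent.
Greywick holds 88% of Lumen, so Niklas controls Lumen.
Ardent holds 78% of Kestrel, so Niklas controls Kestrel.
Kestrel holds 30% of Northlake, so Niklas controls Northlake.
In Sable, Niklas's side holds only 5% + 15% = 20%, not > 25%.
So before the transaction, Niklas does not control Sable.
After the purchase, Niklas's direct stake in Sable rises to 15% + 20% = 35%.
Greywick and Niklas together hold 5% + 35% = 40% of Sable, so Niklas controls Sable.
Niklas did not control Sable before and does after, so the clause is triggered.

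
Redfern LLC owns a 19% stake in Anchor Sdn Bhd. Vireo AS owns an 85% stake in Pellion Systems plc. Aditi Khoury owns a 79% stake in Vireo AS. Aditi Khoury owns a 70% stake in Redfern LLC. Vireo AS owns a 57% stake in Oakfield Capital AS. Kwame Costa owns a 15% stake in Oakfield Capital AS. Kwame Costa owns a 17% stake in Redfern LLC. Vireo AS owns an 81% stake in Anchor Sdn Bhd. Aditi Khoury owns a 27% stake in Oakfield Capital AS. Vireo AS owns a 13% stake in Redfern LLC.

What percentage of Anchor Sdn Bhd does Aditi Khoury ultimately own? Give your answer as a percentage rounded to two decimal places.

79.24%

Aditi reaches Anchor along 3 paths.
Via Vireo: 79% × 81% = 63.99%.
Via Redfern: 70% × 19% = 13.3%.
Via Vireo → Redfern: 79% × 13% × 19% = 1.9513%.
Total: 63.99% + 13.3% + 1.9513% = 79.2413%.
Rounded: 79.24%.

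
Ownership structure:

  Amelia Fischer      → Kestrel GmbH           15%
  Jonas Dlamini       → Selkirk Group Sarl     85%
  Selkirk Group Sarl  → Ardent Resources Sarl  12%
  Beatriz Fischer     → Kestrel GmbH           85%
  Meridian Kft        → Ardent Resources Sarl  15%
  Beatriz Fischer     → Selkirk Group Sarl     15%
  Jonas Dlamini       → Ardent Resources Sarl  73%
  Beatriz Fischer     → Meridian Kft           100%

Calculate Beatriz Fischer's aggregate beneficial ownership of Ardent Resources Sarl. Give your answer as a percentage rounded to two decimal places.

Beatriz reaches Ardent along 2 paths.
Via Meridian: 100% × 15% = 15%.
Via Selkirk: 15% × 12% = 1.8%.
Total: 15% + 1.8% = 16.8%.
Rounded: 16.80%.

16.80%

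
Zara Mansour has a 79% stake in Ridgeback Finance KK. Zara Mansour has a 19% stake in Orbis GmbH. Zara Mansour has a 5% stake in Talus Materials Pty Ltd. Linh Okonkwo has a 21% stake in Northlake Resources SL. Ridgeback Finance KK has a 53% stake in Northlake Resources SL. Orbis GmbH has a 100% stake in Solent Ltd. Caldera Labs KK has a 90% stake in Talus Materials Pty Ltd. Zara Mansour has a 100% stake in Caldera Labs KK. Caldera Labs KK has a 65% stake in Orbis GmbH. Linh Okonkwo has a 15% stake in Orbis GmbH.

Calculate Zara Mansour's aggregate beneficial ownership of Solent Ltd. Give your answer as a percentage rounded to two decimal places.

84.00%

Zara reaches Solent along 2 paths.
Via Caldera → Orbis: 100% × 65% × 100% = 65%.
Via Orbis: 19% × 100% = 19%.
Total: 65% + 19% = 84%.
Rounded: 84.00%.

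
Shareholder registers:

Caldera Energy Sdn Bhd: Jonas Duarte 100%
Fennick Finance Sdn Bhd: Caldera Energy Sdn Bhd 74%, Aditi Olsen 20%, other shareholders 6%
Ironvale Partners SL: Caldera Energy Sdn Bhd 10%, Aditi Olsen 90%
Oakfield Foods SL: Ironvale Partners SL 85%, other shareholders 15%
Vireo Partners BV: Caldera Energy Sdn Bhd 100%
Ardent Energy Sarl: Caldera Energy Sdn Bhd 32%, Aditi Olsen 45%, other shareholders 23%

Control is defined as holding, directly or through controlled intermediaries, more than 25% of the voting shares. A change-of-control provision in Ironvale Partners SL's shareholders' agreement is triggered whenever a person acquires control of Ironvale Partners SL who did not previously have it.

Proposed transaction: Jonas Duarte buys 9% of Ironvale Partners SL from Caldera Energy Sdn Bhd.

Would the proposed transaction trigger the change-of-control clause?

No

The purchase adds only to Jonas's holdings (Caldera's stake shrinks), so Jonas is the only person who could newly come to control Ironvale.
Jonas holds 100% of Caldera, so Jonas controls Caldera.
Caldera holds 74% of Fennick, so Jonas controls Fennick.
Caldera holds 100% of Vireo, so Jonas controls Vireo.
Caldera holds 32% of Ardent, so Jonas controls Ardent.
In Ironvale, Jonas's side holds only 10%, not > 25%.
So before the transaction, Jonas does not control Ironvale.
After the purchase, Jonas holds 9% of Ironvale directly, and Caldera's stake falls to 1%.
After the transaction, Jonas's side holds 1% + 9% = 10% of Ironvale, not > 25%, so Jonas still does not control Ironvale.
No new person acquires control, so the clause is not triggered.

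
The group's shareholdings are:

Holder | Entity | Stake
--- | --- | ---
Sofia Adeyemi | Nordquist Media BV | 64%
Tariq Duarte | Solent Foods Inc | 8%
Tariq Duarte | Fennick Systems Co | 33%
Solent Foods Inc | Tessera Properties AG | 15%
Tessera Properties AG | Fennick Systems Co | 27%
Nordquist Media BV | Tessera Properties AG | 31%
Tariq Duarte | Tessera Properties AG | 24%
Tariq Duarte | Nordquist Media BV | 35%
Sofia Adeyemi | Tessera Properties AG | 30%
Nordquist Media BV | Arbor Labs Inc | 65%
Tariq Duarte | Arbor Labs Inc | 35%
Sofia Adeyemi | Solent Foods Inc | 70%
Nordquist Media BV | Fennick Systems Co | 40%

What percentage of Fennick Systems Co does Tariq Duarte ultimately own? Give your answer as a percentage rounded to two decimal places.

56.73%

Tariq reaches Fennick along 5 paths.
Via Solent → Tessera: 8% × 15% × 27% = 0.324%.
Via Tessera: 24% × 27% = 6.48%.
Via Nordquist → Tessera: 35% × 31% × 27% = 2.9295%.
Via Nordquist: 35% × 40% = 14%.
Direct stake: 33% = 33%.
Total: 0.324% + 6.48% + 2.9295% + 14% + 33% = 56.7335%.
Rounded: 56.73%.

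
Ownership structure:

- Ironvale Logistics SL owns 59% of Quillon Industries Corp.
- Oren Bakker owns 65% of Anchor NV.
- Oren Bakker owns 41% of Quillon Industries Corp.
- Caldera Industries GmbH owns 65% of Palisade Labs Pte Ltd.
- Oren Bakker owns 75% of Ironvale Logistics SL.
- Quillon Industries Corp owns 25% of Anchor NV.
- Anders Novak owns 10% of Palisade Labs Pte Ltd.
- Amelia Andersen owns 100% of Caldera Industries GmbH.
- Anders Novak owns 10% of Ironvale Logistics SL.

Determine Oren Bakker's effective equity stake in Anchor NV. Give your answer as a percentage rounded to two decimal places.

86.31%

Oren reaches Anchor along 3 paths.
Direct stake: 65% = 65%.
Via Quillon: 41% × 25% = 10.25%.
Via Ironvale → Quillon: 75% × 59% × 25% = 11.0625%.
Total: 65% + 10.25% + 11.0625% = 86.3125%.
Rounded: 86.31%.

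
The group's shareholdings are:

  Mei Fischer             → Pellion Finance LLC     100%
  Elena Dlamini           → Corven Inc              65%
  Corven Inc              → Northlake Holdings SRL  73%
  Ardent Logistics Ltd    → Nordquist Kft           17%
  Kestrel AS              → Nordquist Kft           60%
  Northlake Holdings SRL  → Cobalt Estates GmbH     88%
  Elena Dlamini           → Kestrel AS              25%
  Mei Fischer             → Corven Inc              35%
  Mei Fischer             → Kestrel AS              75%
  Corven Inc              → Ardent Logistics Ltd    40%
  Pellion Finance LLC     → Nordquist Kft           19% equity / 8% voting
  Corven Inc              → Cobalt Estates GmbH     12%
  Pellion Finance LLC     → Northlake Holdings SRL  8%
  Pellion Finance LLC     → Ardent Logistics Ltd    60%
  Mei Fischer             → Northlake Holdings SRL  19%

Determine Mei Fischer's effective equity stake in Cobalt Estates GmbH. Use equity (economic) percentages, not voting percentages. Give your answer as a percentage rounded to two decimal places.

Mei reaches Cobalt along 4 paths.
Via Northlake: 19% × 88% = 16.72%.
Via Corven → Northlake: 35% × 73% × 88% = 22.484%.
Via Pellion → Northlake: 100% × 8% × 88% = 7.04%.
Via Corven: 35% × 12% = 4.2%.
Total: 16.72% + 22.484% + 7.04% + 4.2% = 50.444%.
Rounded: 50.44%.

50.44%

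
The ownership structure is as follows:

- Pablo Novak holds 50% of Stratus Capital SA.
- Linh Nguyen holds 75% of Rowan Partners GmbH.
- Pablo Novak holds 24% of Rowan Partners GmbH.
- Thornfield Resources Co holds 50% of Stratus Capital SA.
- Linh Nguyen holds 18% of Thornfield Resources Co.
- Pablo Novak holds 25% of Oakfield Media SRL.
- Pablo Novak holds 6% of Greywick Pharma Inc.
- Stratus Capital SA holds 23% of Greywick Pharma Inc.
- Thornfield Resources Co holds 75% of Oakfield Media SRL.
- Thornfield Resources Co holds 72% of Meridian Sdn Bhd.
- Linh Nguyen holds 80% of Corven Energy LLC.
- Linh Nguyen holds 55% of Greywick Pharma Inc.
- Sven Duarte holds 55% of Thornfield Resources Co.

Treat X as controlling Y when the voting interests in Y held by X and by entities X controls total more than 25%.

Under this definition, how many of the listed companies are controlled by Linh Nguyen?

3

Linh holds 80% of Corven, so Linh controls Corven.
Linh holds 75% of Rowan, so Linh controls Rowan.
Linh holds 55% of Greywick, so Linh controls Greywick.
No other company's threshold is met.
Linh controls 3 companies.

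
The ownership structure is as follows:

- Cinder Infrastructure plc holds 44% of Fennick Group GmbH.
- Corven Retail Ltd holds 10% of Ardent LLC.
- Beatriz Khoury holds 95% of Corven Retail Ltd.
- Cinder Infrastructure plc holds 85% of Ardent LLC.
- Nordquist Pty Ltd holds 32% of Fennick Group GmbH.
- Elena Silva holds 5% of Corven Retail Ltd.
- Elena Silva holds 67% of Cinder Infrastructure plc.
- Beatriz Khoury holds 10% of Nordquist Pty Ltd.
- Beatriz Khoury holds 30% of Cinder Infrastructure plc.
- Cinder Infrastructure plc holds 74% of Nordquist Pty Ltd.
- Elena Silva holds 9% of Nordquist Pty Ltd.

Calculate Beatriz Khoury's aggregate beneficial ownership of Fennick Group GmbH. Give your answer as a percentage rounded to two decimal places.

Beatriz reaches Fennick along 3 paths.
Via Nordquist: 10% × 32% = 3.2%.
Via Cinder → Nordquist: 30% × 74% × 32% = 7.104%.
Via Cinder: 30% × 44% = 13.2%.
Total: 3.2% + 7.104% + 13.2% = 23.504%.
Rounded: 23.50%.

23.50%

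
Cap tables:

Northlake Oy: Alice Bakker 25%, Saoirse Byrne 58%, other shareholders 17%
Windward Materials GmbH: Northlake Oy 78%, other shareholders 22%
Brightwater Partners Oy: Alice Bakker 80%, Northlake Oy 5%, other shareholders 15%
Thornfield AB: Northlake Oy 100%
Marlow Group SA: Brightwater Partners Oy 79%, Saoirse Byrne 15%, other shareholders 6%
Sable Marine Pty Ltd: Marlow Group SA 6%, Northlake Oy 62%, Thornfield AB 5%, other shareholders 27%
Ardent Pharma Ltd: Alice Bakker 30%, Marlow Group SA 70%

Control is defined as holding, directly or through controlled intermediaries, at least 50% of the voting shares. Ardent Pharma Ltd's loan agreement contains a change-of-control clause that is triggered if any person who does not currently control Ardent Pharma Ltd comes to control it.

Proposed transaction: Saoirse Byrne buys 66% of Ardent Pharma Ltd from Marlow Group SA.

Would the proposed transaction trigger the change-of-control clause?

The purchase adds only to Saoirse's holdings (Marlow's stake shrinks), so Saoirse is the only person who could newly come to control Ardent.
Saoirse holds 58% of Northlake, so Saoirse controls Northlake.
Northlake holds 78% of Windward, so Saoirse controls Windward.
Northlake holds 100% of Thornfield, so Saoirse controls Thornfield.
Northlake and Thornfield together hold 62% + 5% = 67% of Sable, so Saoirse controls Sable.
Neither Saoirse nor any entity Saoirse controls holds any voting interest in Ardent.
So before the transaction, Saoirse does not control Ardent.
After the purchase, Saoirse holds 66% of Ardent directly, and Marlow's stake falls to 4%.
Saoirse holds 66% of Ardent, so Saoirse controls Ardent.
Saoirse did not control Ardent before and does after, so the clause is triggered.

Yes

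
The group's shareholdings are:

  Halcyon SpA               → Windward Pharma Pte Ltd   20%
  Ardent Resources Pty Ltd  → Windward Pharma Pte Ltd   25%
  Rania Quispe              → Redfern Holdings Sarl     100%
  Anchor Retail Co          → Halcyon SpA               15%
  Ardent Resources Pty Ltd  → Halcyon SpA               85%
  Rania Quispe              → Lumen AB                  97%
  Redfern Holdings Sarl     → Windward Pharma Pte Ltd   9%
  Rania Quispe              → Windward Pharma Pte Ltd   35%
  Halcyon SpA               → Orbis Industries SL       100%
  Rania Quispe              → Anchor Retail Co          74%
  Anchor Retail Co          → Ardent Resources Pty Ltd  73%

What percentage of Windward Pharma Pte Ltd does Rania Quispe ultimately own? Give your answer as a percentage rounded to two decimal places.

68.91%

Rania reaches Windward along 5 paths.
Via Anchor → Ardent: 74% × 73% × 25% = 13.505%.
Direct stake: 35% = 35%.
Via Anchor → Ardent → Halcyon: 74% × 73% × 85% × 20% = 9.1834%.
Via Anchor → Halcyon: 74% × 15% × 20% = 2.22%.
Via Redfern: 100% × 9% = 9%.
Total: 13.505% + 35% + 9.1834% + 2.22% + 9% = 68.9084%.
Rounded: 68.91%.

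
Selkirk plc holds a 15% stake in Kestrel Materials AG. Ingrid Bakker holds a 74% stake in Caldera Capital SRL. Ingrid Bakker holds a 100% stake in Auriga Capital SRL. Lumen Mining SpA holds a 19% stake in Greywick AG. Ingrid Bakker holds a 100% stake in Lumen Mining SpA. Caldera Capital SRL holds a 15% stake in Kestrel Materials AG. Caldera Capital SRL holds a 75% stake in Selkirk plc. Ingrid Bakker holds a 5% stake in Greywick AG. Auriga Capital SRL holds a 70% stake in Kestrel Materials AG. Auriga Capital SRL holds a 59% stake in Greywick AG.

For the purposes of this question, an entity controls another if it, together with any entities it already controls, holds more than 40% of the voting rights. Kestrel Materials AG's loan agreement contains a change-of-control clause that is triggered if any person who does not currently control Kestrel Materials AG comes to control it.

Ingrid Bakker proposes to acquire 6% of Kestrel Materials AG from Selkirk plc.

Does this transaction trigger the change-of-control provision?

The purchase adds only to Ingrid's holdings (Selkirk's stake shrinks), so Ingrid is the only person who could newly come to control Kestrel.
Ingrid holds 74% of Caldera, so Ingrid controls Caldera.
Caldera holds 75% of Selkirk, so Ingrid controls Selkirk.
Ingrid holds 100% of Auriga, so Ingrid controls Auriga.
Caldera and Auriga and Selkirk together hold 15% + 70% + 15% = 100% of Kestrel, so Ingrid controls Kestrel.
So Ingrid already controls Kestrel before the transaction.
After the purchase, Ingrid holds 6% of Kestrel directly, and Selkirk's stake falls to 9%.
Ingrid controlled Kestrel already, so this is not a new person acquiring control; every other person's position is unchanged or reduced.
No new person acquires control, so the clause is not triggered.

No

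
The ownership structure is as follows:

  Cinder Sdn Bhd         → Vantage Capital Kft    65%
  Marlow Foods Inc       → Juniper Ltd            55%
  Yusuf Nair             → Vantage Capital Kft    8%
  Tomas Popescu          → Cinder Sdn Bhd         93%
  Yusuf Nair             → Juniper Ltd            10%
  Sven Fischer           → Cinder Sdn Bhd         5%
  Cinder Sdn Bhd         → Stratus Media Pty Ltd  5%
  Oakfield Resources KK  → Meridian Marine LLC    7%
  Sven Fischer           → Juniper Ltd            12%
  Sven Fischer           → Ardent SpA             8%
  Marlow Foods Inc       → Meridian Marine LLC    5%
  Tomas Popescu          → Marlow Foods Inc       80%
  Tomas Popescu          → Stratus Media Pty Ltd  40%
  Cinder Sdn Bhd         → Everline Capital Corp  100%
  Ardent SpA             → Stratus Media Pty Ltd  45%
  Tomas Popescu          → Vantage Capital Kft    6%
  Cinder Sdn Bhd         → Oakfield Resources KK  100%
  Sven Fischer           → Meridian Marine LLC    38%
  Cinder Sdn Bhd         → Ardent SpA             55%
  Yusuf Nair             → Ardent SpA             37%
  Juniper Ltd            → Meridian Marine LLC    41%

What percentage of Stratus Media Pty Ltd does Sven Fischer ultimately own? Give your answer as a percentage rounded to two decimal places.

5.09%

Sven reaches Stratus along 3 paths.
Via Ardent: 8% × 45% = 3.6%.
Via Cinder → Ardent: 5% × 55% × 45% = 1.2375%.
Via Cinder: 5% × 5% = 0.25%.
Total: 3.6% + 1.2375% + 0.25% = 5.0875%.
Rounded: 5.09%.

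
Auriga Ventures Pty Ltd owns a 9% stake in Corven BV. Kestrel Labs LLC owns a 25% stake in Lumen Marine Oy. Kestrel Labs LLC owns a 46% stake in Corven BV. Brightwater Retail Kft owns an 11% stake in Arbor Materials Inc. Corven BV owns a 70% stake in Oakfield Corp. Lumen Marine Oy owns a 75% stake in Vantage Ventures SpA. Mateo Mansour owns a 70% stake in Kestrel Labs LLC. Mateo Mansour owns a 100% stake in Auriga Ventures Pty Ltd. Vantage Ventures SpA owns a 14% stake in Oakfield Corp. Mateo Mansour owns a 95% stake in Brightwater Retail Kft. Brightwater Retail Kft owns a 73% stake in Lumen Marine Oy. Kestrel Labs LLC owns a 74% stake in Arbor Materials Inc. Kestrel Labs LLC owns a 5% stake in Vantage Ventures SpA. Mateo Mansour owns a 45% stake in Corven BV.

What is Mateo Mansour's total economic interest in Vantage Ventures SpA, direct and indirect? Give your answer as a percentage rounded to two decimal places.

Mateo reaches Vantage along 3 paths.
Via Kestrel: 70% × 5% = 3.5%.
Via Kestrel → Lumen: 70% × 25% × 75% = 13.125%.
Via Brightwater → Lumen: 95% × 73% × 75% = 52.0125%.
Total: 3.5% + 13.125% + 52.0125% = 68.6375%.
Rounded: 68.64%.

68.64%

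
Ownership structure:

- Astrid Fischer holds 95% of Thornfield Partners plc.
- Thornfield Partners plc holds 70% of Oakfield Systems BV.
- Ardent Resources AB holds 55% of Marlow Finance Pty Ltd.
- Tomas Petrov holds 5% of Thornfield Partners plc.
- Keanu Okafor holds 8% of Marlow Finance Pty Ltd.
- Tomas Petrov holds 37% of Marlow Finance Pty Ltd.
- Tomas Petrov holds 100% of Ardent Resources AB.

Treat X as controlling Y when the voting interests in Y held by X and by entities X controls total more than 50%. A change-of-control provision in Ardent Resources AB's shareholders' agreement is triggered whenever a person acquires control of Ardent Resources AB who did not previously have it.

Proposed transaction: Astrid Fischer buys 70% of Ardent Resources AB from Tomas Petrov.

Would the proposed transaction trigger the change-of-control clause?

The purchase adds only to Astrid's holdings (Tomas's stake shrinks), so Astrid is the only person who could newly come to control Ardent.
Astrid holds 95% of Thornfield, so Astrid controls Thornfield.
Thornfield holds 70% of Oakfield, so Astrid controls Oakfield.
Neither Astrid nor any entity Astrid controls holds any voting interest in Ardent.
So before the transaction, Astrid does not control Ardent.
After the purchase, Astrid holds 70% of Ardent directly, and Tomas's stake falls to 30%.
Astrid holds 70% of Ardent, so Astrid controls Ardent.
Astrid did not control Ardent before and does after, so the clause is triggered.

Yes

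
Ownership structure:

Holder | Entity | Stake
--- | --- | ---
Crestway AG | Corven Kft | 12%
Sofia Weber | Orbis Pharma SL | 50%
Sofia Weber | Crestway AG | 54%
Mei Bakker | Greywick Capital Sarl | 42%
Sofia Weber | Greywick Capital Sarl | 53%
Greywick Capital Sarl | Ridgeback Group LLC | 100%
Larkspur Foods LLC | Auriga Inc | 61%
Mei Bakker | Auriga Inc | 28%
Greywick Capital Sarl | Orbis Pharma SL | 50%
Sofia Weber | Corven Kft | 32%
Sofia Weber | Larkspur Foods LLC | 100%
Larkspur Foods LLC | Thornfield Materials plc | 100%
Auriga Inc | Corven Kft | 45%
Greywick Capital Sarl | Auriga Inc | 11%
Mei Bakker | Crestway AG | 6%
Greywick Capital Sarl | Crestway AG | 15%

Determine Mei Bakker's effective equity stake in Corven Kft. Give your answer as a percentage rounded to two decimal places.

16.16%

Mei reaches Corven along 4 paths.
Via Greywick → Crestway: 42% × 15% × 12% = 0.756%.
Via Crestway: 6% × 12% = 0.72%.
Via Greywick → Auriga: 42% × 11% × 45% = 2.079%.
Via Auriga: 28% × 45% = 12.6%.
Total: 0.756% + 0.72% + 2.079% + 12.6% = 16.155%.
Rounded: 16.16%.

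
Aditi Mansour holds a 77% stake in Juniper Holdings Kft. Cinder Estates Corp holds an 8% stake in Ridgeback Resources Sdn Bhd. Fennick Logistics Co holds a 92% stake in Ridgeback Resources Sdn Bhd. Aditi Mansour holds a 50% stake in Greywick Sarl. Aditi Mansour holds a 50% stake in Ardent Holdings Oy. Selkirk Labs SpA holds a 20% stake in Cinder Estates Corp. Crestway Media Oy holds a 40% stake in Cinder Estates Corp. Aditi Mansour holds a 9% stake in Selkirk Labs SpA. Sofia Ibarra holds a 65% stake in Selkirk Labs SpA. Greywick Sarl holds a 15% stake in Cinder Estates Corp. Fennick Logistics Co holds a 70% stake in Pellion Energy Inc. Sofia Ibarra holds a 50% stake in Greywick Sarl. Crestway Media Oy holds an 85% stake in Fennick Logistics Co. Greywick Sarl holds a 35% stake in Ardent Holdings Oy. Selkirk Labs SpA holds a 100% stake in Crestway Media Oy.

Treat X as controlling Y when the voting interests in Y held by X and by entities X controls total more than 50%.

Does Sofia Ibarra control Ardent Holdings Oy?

Sofia holds 65% of Selkirk, so Sofia controls Selkirk.
Selkirk holds 100% of Crestway, so Sofia controls Crestway.
Crestway holds 85% of Fennick, so Sofia controls Fennick.
Selkirk and Crestway together hold 20% + 40% = 60% of Cinder, so Sofia controls Cinder.
Fennick and Cinder together hold 92% + 8% = 100% of Ridgeback, so Sofia controls Ridgeback.
Fennick holds 70% of Pellion, so Sofia controls Pellion.
Neither Sofia nor any entity Sofia controls holds any voting interest in Ardent.
So Sofia does not control Ardent.

No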